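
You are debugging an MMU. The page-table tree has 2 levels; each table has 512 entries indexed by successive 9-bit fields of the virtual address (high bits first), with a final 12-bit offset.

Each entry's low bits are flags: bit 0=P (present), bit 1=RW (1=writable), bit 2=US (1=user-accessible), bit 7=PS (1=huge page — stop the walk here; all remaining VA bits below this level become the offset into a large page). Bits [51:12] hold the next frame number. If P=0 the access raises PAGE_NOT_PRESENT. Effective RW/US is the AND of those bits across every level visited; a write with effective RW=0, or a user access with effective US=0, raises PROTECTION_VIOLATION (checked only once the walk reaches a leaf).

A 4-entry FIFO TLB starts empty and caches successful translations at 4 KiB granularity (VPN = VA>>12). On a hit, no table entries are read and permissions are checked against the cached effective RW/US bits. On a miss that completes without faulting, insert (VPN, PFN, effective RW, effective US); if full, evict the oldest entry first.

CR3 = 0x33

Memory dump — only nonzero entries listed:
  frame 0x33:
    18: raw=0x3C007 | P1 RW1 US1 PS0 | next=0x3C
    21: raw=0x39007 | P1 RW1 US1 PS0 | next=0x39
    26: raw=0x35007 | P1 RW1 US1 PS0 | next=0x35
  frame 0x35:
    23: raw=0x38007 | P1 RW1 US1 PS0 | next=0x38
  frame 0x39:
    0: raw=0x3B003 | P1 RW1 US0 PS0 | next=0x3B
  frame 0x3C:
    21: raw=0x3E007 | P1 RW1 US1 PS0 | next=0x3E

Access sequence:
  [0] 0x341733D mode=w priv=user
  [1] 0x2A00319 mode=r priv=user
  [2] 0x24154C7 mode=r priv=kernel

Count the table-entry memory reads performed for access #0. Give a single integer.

Per-access translation:
#0 VA=0x341733D (w,user):
  L0 @0x33[26] → 0x35007  P=1,RW=1,US=1,PS=0
  L1 @0x35[23] → 0x38007  P=1,RW=1,US=1,PS=0
  ✓ 0x3833D  — 2 lookups
#1 VA=0x2A00319 (r,user):
  L0 @0x33[21] → 0x39007  P=1,RW=1,US=1,PS=0
  L1 @0x39[0] → 0x3B003  P=1,RW=1,US=0,PS=0
  → PROTECTION_VIOLATION  (2 entries read)
#2 VA=0x24154C7 (r,kernel):
  L0 @0x33[18] → 0x3C007  P=1,RW=1,US=1,PS=0
  L1 @0x3C[21] → 0x3E007  P=1,RW=1,US=1,PS=0
  ✓ 0x3E4C7  — 2 lookups

Entries read for #0: 2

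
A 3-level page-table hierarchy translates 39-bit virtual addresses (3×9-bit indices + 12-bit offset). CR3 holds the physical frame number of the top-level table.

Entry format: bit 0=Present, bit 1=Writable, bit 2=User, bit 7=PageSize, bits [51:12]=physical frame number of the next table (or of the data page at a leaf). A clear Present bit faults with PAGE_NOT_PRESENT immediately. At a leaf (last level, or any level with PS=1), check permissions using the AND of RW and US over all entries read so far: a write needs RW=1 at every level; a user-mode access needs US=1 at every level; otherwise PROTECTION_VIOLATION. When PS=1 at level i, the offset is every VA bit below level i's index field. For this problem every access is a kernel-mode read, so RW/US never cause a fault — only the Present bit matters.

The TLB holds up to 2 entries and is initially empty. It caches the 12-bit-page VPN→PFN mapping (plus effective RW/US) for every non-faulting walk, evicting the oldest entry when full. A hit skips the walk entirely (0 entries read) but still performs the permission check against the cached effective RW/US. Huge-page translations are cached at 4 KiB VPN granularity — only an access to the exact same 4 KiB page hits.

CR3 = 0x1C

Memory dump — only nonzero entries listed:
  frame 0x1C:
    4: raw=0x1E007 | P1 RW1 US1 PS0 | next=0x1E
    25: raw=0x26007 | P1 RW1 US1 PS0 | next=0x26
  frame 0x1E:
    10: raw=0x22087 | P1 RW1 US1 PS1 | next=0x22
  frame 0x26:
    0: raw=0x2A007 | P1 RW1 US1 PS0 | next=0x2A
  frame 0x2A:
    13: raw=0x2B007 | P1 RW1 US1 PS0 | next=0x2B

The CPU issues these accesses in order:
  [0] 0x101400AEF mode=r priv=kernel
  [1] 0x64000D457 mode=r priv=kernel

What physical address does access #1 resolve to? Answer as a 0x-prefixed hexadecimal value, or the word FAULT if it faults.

Walk each access:
#0 VA=0x101400AEF (r,kernel):
  L0: frame=0x1C idx=4 entry=0x1E007 [P=1 RW=1 US=1 PS=0]
  L1: frame=0x1E idx=10 entry=0x22087 [P=1 RW=1 US=1 PS=1]
  ⇒ phys 0x22AEF (huge @L1)  [2 reads]
#1 VA=0x64000D457 (r,kernel):
  L0: frame=0x1C idx=25 entry=0x26007 [P=1 RW=1 US=1 PS=0]
  L1: frame=0x26 idx=0 entry=0x2A007 [P=1 RW=1 US=1 PS=0]
  L2: frame=0x2A idx=13 entry=0x2B007 [P=1 RW=1 US=1 PS=0]
  ⇒ phys 0x2B457  [3 reads]

Access #1 PA: 0x2B457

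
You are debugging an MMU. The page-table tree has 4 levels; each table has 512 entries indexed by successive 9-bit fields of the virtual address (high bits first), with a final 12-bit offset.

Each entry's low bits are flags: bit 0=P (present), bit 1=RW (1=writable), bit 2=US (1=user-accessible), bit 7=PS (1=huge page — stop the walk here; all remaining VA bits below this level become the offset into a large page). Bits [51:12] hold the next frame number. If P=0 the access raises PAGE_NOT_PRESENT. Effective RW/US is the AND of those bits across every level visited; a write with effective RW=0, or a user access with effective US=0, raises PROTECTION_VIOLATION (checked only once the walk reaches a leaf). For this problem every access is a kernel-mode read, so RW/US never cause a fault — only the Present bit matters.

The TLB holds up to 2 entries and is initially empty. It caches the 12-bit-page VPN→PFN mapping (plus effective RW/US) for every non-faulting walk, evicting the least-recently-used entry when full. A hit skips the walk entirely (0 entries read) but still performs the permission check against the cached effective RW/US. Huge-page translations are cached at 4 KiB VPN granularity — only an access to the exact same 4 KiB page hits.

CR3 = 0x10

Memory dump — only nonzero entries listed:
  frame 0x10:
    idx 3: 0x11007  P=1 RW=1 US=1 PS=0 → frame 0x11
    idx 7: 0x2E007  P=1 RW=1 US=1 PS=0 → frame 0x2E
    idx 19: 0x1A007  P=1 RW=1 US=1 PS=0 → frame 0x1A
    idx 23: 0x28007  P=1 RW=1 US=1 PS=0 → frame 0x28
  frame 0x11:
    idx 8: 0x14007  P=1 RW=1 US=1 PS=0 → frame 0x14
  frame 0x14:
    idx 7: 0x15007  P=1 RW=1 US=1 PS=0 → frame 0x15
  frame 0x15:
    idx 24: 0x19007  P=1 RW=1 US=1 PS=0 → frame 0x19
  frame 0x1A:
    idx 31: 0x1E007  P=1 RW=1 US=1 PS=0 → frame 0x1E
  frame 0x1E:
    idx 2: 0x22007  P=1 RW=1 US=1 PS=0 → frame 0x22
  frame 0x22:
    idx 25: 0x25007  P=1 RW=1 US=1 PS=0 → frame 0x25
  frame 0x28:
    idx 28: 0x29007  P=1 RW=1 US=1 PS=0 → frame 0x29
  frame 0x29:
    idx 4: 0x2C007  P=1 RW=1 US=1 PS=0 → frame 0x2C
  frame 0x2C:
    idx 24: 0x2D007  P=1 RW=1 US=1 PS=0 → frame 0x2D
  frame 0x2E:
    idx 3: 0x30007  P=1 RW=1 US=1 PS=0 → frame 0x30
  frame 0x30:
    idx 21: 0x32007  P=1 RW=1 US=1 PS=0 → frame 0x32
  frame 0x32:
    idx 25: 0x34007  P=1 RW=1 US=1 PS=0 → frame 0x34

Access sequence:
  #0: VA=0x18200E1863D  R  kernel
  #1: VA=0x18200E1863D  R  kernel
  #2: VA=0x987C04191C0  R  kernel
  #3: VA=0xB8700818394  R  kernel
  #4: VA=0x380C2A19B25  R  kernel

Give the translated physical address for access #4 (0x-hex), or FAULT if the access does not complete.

Walk each access:
#0 VA=0x18200E1863D (r,kernel):
  lvl0: tbl 0x10, slot 3 ⇒ 0x11007 (P1/RW1/US1/PS0)
  lvl1: tbl 0x11, slot 8 ⇒ 0x14007 (P1/RW1/US1/PS0)
  lvl2: tbl 0x14, slot 7 ⇒ 0x15007 (P1/RW1/US1/PS0)
  lvl3: tbl 0x15, slot 24 ⇒ 0x19007 (P1/RW1/US1/PS0)
  → PA=0x1963D  (4 entries read)
#1 VA=0x18200E1863D (r,kernel):
  TLB hit vpn=0x18200E18 → PA=0x1963D
#2 VA=0x987C04191C0 (r,kernel):
  lvl0: tbl 0x10, slot 19 ⇒ 0x1A007 (P1/RW1/US1/PS0)
  lvl1: tbl 0x1A, slot 31 ⇒ 0x1E007 (P1/RW1/US1/PS0)
  lvl2: tbl 0x1E, slot 2 ⇒ 0x22007 (P1/RW1/US1/PS0)
  lvl3: tbl 0x22, slot 25 ⇒ 0x25007 (P1/RW1/US1/PS0)
  → PA=0x251C0  (4 entries read)
#3 VA=0xB8700818394 (r,kernel):
  lvl0: tbl 0x10, slot 23 ⇒ 0x28007 (P1/RW1/US1/PS0)
  lvl1: tbl 0x28, slot 28 ⇒ 0x29007 (P1/RW1/US1/PS0)
  lvl2: tbl 0x29, slot 4 ⇒ 0x2C007 (P1/RW1/US1/PS0)
  lvl3: tbl 0x2C, slot 24 ⇒ 0x2D007 (P1/RW1/US1/PS0)
  → PA=0x2D394  (4 entries read)
#4 VA=0x380C2A19B25 (r,kernel):
  lvl0: tbl 0x10, slot 7 ⇒ 0x2E007 (P1/RW1/US1/PS0)
  lvl1: tbl 0x2E, slot 3 ⇒ 0x30007 (P1/RW1/US1/PS0)
  lvl2: tbl 0x30, slot 21 ⇒ 0x32007 (P1/RW1/US1/PS0)
  lvl3: tbl 0x32, slot 25 ⇒ 0x34007 (P1/RW1/US1/PS0)
  → PA=0x34B25  (4 entries read)

Access #4 PA: 0x34B25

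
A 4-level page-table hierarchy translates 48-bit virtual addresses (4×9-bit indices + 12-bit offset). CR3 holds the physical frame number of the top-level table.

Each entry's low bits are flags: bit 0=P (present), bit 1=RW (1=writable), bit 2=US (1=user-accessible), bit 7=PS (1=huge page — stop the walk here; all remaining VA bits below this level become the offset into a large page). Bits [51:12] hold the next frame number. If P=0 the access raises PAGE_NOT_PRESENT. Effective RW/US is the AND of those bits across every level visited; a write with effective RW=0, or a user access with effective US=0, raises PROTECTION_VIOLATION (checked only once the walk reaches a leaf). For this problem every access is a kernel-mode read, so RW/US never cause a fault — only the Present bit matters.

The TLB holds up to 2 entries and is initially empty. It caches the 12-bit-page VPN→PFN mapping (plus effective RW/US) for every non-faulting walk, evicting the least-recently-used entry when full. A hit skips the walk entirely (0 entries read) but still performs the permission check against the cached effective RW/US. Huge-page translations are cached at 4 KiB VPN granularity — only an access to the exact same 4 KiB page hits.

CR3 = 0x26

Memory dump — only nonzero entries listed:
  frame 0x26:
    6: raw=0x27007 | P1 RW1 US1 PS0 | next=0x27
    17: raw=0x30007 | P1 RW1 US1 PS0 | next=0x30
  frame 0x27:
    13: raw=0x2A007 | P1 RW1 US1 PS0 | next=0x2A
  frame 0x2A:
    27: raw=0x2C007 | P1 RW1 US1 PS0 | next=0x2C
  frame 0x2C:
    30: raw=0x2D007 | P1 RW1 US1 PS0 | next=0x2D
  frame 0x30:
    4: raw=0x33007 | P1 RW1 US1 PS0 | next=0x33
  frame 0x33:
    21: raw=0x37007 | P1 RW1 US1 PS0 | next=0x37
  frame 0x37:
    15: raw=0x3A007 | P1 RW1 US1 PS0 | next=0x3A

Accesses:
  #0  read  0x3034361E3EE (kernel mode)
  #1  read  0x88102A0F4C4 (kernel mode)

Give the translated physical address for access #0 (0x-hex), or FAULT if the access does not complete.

Per-access translation:
#0 VA=0x3034361E3EE (r,kernel):
  L0 @0x26[6] → 0x27007  P=1,RW=1,US=1,PS=0
  L1 @0x27[13] → 0x2A007  P=1,RW=1,US=1,PS=0
  L2 @0x2A[27] → 0x2C007  P=1,RW=1,US=1,PS=0
  L3 @0x2C[30] → 0x2D007  P=1,RW=1,US=1,PS=0
  ✓ 0x2D3EE  — 4 lookups
#1 VA=0x88102A0F4C4 (r,kernel):
  L0 @0x26[17] → 0x30007  P=1,RW=1,US=1,PS=0
  L1 @0x30[4] → 0x33007  P=1,RW=1,US=1,PS=0
  L2 @0x33[21] → 0x37007  P=1,RW=1,US=1,PS=0
  L3 @0x37[15] → 0x3A007  P=1,RW=1,US=1,PS=0
  ✓ 0x3A4C4  — 4 lookups

Access #0 PA: 0x2D3EE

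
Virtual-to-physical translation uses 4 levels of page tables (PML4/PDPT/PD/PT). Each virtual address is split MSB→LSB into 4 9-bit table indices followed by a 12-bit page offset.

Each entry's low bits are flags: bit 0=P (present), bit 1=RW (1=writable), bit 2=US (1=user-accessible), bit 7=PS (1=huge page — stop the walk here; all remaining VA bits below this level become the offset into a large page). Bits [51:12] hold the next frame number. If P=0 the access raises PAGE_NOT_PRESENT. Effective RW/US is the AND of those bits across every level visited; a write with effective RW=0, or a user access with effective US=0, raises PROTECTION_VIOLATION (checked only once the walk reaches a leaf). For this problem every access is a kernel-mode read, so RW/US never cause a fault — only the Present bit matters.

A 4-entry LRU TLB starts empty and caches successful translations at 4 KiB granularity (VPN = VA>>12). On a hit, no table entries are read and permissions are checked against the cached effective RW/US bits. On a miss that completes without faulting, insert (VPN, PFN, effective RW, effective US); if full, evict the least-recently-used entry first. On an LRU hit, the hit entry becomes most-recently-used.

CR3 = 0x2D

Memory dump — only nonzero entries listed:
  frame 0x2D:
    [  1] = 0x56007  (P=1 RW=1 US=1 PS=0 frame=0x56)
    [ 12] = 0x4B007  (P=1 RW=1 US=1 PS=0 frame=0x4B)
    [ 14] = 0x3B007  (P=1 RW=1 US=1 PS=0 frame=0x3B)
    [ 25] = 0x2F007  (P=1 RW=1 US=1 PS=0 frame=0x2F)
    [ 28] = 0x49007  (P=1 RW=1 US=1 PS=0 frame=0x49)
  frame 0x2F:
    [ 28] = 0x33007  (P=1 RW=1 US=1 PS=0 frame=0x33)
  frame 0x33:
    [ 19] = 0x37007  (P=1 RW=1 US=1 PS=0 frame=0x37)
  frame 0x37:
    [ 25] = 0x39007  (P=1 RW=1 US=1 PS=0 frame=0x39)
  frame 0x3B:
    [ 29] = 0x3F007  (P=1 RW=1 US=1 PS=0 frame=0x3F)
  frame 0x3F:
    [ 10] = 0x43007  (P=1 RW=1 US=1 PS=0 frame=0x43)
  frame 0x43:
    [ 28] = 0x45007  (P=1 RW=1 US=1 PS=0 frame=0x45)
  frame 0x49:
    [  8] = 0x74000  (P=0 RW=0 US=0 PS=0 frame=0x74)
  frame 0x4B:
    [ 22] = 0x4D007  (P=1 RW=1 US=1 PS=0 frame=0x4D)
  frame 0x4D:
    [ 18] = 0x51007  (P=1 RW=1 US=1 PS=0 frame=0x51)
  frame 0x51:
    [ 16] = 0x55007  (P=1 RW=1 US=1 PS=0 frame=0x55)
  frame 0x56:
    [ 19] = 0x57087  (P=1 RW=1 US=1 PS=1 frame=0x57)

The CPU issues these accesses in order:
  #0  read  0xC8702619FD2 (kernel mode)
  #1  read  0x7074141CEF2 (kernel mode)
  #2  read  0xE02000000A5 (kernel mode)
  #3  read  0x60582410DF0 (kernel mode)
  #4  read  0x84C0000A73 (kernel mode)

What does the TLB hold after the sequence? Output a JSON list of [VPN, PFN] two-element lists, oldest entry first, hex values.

Walk each access:
#0 VA=0xC8702619FD2 (r,kernel):
  L0: frame=0x2D idx=25 entry=0x2F007 [P=1 RW=1 US=1 PS=0]
  L1: frame=0x2F idx=28 entry=0x33007 [P=1 RW=1 US=1 PS=0]
  L2: frame=0x33 idx=19 entry=0x37007 [P=1 RW=1 US=1 PS=0]
  L3: frame=0x37 idx=25 entry=0x39007 [P=1 RW=1 US=1 PS=0]
  ✓ 0x39FD2  — 4 lookups
#1 VA=0x7074141CEF2 (r,kernel):
  L0: frame=0x2D idx=14 entry=0x3B007 [P=1 RW=1 US=1 PS=0]
  L1: frame=0x3B idx=29 entry=0x3F007 [P=1 RW=1 US=1 PS=0]
  L2: frame=0x3F idx=10 entry=0x43007 [P=1 RW=1 US=1 PS=0]
  L3: frame=0x43 idx=28 entry=0x45007 [P=1 RW=1 US=1 PS=0]
  ✓ 0x45EF2  — 4 lookups
#2 VA=0xE02000000A5 (r,kernel):
  L0: frame=0x2D idx=28 entry=0x49007 [P=1 RW=1 US=1 PS=0]
  L1: frame=0x49 idx=8 entry=0x74000 [P=0 RW=0 US=0 PS=0]
  → PAGE_NOT_PRESENT  (2 entries read)
#3 VA=0x60582410DF0 (r,kernel):
  L0: frame=0x2D idx=12 entry=0x4B007 [P=1 RW=1 US=1 PS=0]
  L1: frame=0x4B idx=22 entry=0x4D007 [P=1 RW=1 US=1 PS=0]
  L2: frame=0x4D idx=18 entry=0x51007 [P=1 RW=1 US=1 PS=0]
  L3: frame=0x51 idx=16 entry=0x55007 [P=1 RW=1 US=1 PS=0]
  ✓ 0x55DF0  — 4 lookups
#4 VA=0x84C0000A73 (r,kernel):
  L0: frame=0x2D idx=1 entry=0x56007 [P=1 RW=1 US=1 PS=0]
  L1: frame=0x56 idx=19 entry=0x57087 [P=1 RW=1 US=1 PS=1]
  ✓ 0x57A73 (huge @L1)  — 2 lookups

TLB: [["0xC8702619", "0x39"], ["0x7074141C", "0x45"], ["0x60582410", "0x55"], ["0x84C0000", "0x57"]]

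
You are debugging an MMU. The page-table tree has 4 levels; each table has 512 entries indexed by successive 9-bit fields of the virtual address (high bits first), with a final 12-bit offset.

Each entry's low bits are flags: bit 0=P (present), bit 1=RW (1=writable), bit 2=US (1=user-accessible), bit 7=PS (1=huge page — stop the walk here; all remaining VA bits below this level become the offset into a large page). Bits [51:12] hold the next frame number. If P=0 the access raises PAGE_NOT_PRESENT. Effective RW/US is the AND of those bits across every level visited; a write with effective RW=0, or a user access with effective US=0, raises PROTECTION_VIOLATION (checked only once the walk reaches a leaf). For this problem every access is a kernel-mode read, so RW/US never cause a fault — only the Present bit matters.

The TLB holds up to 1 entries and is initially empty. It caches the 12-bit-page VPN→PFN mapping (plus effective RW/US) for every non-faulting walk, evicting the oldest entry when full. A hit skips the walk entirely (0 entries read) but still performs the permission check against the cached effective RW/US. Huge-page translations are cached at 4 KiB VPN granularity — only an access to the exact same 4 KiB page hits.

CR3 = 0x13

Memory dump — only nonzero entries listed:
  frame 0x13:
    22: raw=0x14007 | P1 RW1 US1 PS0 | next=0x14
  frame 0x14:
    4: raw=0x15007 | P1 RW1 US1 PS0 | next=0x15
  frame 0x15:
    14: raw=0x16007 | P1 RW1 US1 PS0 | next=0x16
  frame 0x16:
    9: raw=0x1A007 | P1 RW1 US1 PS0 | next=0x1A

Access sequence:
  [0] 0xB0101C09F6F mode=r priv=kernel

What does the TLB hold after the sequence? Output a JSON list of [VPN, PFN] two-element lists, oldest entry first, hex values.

Trace:
#0 VA=0xB0101C09F6F (r,kernel):
  [0] read 0x13 idx=22: raw=0x14007 flags P=1 W=1 U=1 S=0
  [1] read 0x14 idx=4: raw=0x15007 flags P=1 W=1 U=1 S=0
  [2] read 0x15 idx=14: raw=0x16007 flags P=1 W=1 U=1 S=0
  [3] read 0x16 idx=9: raw=0x1A007 flags P=1 W=1 U=1 S=0
  → PA=0x1AF6F  (4 entries read)

TLB: [["0xB0101C09", "0x1A"]]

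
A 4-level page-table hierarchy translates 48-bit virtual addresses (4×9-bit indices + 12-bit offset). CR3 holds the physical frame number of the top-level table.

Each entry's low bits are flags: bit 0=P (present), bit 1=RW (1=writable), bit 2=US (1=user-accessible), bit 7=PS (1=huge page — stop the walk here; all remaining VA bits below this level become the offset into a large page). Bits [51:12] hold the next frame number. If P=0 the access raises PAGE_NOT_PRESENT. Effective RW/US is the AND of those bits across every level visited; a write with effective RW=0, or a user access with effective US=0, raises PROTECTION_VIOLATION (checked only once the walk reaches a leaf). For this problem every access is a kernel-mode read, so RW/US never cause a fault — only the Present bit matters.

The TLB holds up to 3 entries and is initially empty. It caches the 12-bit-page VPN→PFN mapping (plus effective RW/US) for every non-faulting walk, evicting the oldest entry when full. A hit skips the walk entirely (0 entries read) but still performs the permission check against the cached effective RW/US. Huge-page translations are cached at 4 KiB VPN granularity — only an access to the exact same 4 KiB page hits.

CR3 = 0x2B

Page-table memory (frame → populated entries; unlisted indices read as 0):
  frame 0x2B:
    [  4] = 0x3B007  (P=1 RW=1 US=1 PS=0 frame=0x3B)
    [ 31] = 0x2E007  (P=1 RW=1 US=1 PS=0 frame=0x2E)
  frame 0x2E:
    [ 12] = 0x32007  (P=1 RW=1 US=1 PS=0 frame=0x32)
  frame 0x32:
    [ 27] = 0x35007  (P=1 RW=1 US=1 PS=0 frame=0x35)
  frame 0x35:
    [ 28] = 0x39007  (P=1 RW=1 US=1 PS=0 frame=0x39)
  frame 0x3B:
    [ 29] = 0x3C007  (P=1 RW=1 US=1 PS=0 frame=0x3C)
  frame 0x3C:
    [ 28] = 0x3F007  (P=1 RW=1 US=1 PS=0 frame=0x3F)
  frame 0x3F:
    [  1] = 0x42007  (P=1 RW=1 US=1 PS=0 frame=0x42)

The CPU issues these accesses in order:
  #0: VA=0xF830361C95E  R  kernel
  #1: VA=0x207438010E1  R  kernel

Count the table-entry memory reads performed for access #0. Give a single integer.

Walk each access:
#0 VA=0xF830361C95E (r,kernel):
  L0 @0x2B[31] → 0x2E007  P=1,RW=1,US=1,PS=0
  L1 @0x2E[12] → 0x32007  P=1,RW=1,US=1,PS=0
  L2 @0x32[27] → 0x35007  P=1,RW=1,US=1,PS=0
  L3 @0x35[28] → 0x39007  P=1,RW=1,US=1,PS=0
  ⇒ phys 0x3995E  [4 reads]
#1 VA=0x207438010E1 (r,kernel):
  L0 @0x2B[4] → 0x3B007  P=1,RW=1,US=1,PS=0
  L1 @0x3B[29] → 0x3C007  P=1,RW=1,US=1,PS=0
  L2 @0x3C[28] → 0x3F007  P=1,RW=1,US=1,PS=0
  L3 @0x3F[1] → 0x42007  P=1,RW=1,US=1,PS=0
  ⇒ phys 0x420E1  [4 reads]

Entries read for #0: 4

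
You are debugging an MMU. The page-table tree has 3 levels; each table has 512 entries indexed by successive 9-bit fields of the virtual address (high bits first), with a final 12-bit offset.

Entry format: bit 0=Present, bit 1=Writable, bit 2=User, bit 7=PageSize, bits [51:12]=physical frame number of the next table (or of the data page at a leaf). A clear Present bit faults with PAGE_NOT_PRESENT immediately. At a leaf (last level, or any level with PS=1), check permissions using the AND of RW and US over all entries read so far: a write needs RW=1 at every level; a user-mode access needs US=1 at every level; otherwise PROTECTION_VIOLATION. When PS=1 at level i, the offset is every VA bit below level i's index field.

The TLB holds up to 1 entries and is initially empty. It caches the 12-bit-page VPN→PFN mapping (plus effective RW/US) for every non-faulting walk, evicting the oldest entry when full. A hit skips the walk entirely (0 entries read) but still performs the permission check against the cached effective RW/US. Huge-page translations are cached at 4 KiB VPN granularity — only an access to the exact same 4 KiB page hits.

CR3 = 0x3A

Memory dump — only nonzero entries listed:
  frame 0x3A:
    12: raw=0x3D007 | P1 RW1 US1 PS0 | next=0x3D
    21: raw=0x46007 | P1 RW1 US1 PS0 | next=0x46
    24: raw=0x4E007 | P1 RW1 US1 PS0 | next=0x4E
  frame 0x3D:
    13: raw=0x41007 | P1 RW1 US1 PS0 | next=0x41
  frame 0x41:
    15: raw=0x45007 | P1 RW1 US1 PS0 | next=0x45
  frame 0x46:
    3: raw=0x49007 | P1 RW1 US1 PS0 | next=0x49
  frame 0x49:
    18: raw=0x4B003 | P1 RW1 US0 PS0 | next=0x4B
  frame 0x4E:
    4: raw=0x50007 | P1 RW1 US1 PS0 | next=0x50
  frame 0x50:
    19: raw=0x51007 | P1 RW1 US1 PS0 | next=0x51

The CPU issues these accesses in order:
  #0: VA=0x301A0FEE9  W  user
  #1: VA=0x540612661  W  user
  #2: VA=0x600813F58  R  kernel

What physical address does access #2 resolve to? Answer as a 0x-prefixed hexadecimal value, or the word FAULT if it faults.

Per-access translation:
#0 VA=0x301A0FEE9 (w,user):
  L0 @0x3A[12] → 0x3D007  P=1,RW=1,US=1,PS=0
  L1 @0x3D[13] → 0x41007  P=1,RW=1,US=1,PS=0
  L2 @0x41[15] → 0x45007  P=1,RW=1,US=1,PS=0
  → PA=0x45EE9  (3 entries read)
#1 VA=0x540612661 (w,user):
  L0 @0x3A[21] → 0x46007  P=1,RW=1,US=1,PS=0
  L1 @0x46[3] → 0x49007  P=1,RW=1,US=1,PS=0
  L2 @0x49[18] → 0x4B003  P=1,RW=1,US=0,PS=0
  ✗ PROTECTION_VIOLATION  [3 reads]
#2 VA=0x600813F58 (r,kernel):
  L0 @0x3A[24] → 0x4E007  P=1,RW=1,US=1,PS=0
  L1 @0x4E[4] → 0x50007  P=1,RW=1,US=1,PS=0
  L2 @0x50[19] → 0x51007  P=1,RW=1,US=1,PS=0
  → PA=0x51F58  (3 entries read)

Access #2 PA: 0x51F58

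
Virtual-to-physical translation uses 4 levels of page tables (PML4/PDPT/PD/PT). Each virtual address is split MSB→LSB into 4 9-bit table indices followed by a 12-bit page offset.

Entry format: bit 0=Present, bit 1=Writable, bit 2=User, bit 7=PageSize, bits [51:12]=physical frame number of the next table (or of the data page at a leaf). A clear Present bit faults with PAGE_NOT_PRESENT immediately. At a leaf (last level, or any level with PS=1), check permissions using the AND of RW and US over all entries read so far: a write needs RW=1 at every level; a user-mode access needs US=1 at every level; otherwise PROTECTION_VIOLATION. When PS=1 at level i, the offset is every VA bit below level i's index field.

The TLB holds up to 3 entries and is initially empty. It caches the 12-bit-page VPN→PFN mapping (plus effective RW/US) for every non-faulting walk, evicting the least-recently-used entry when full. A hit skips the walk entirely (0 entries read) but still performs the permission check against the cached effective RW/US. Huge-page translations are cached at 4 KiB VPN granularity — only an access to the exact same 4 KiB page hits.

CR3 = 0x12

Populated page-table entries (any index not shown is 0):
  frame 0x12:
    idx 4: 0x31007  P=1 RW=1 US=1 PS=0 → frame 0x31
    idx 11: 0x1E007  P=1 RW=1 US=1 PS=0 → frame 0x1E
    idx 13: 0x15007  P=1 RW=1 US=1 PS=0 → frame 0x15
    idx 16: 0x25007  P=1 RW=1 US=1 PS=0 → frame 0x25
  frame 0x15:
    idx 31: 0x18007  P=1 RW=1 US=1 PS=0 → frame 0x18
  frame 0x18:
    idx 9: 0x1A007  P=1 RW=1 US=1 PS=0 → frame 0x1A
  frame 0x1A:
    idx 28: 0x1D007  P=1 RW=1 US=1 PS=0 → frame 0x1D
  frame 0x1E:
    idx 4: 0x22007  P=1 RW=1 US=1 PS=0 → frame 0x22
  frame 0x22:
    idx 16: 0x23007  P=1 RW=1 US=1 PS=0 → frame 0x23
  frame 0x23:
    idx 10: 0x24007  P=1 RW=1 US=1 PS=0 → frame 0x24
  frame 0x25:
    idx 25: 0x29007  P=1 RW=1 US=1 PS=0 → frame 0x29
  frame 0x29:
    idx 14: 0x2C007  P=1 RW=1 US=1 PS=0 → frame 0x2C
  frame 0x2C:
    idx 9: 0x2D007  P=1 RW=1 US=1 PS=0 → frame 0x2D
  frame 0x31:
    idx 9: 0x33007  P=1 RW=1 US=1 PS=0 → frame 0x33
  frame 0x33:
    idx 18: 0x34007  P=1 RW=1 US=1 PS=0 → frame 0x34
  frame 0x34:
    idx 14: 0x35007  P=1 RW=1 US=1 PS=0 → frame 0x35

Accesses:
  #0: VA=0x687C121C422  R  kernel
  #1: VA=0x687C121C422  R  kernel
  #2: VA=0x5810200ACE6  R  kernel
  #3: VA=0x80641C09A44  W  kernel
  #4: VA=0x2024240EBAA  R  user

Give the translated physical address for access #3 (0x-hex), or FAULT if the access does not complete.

Walk each access:
#0 VA=0x687C121C422 (r,kernel):
  L0 @0x12[13] → 0x15007  P=1,RW=1,US=1,PS=0
  L1 @0x15[31] → 0x18007  P=1,RW=1,US=1,PS=0
  L2 @0x18[9] → 0x1A007  P=1,RW=1,US=1,PS=0
  L3 @0x1A[28] → 0x1D007  P=1,RW=1,US=1,PS=0
  ⇒ phys 0x1D422  [4 reads]
#1 VA=0x687C121C422 (r,kernel):
  TLB hit vpn=0x687C121C → PA=0x1D422
#2 VA=0x5810200ACE6 (r,kernel):
  L0 @0x12[11] → 0x1E007  P=1,RW=1,US=1,PS=0
  L1 @0x1E[4] → 0x22007  P=1,RW=1,US=1,PS=0
  L2 @0x22[16] → 0x23007  P=1,RW=1,US=1,PS=0
  L3 @0x23[10] → 0x24007  P=1,RW=1,US=1,PS=0
  ⇒ phys 0x24CE6  [4 reads]
#3 VA=0x80641C09A44 (w,kernel):
  L0 @0x12[16] → 0x25007  P=1,RW=1,US=1,PS=0
  L1 @0x25[25] → 0x29007  P=1,RW=1,US=1,PS=0
  L2 @0x29[14] → 0x2C007  P=1,RW=1,US=1,PS=0
  L3 @0x2C[9] → 0x2D007  P=1,RW=1,US=1,PS=0
  ⇒ phys 0x2DA44  [4 reads]
#4 VA=0x2024240EBAA (r,user):
  L0 @0x12[4] → 0x31007  P=1,RW=1,US=1,PS=0
  L1 @0x31[9] → 0x33007  P=1,RW=1,US=1,PS=0
  L2 @0x33[18] → 0x34007  P=1,RW=1,US=1,PS=0
  L3 @0x34[14] → 0x35007  P=1,RW=1,US=1,PS=0
  ⇒ phys 0x35BAA  [4 reads]

Access #3 PA: 0x2DA44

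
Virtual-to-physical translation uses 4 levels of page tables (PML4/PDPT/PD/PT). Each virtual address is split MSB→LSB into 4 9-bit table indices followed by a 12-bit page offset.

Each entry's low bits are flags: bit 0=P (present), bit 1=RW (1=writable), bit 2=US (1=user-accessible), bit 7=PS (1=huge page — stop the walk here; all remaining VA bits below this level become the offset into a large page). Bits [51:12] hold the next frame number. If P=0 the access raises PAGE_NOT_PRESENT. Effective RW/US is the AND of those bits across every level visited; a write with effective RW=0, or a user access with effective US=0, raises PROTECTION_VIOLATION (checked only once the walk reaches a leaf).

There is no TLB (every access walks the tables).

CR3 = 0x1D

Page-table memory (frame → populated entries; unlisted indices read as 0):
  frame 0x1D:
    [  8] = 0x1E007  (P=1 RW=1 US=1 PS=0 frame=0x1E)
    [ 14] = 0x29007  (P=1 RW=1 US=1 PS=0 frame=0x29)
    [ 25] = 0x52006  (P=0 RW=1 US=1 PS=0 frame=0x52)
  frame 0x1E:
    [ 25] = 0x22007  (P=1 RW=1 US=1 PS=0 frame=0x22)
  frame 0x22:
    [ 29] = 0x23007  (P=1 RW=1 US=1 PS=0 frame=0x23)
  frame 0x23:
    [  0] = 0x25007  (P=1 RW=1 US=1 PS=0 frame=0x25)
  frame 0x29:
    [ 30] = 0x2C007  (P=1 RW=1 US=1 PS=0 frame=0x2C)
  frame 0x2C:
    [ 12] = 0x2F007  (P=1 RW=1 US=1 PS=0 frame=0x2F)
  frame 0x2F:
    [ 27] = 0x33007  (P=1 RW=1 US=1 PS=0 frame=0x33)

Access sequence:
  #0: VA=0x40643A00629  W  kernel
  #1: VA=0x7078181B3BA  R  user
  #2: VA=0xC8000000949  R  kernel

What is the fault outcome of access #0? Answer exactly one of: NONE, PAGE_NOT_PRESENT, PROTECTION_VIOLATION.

Per-access translation:
#0 VA=0x40643A00629 (w,kernel):
  L0: frame=0x1D idx=8 entry=0x1E007 [P=1 RW=1 US=1 PS=0]
  L1: frame=0x1E idx=25 entry=0x22007 [P=1 RW=1 US=1 PS=0]
  L2: frame=0x22 idx=29 entry=0x23007 [P=1 RW=1 US=1 PS=0]
  L3: frame=0x23 idx=0 entry=0x25007 [P=1 RW=1 US=1 PS=0]
  ⇒ phys 0x25629  [4 reads]
#1 VA=0x7078181B3BA (r,user):
  L0: frame=0x1D idx=14 entry=0x29007 [P=1 RW=1 US=1 PS=0]
  L1: frame=0x29 idx=30 entry=0x2C007 [P=1 RW=1 US=1 PS=0]
  L2: frame=0x2C idx=12 entry=0x2F007 [P=1 RW=1 US=1 PS=0]
  L3: frame=0x2F idx=27 entry=0x33007 [P=1 RW=1 US=1 PS=0]
  ⇒ phys 0x333BA  [4 reads]
#2 VA=0xC8000000949 (r,kernel):
  L0: frame=0x1D idx=25 entry=0x52006 [P=0 RW=1 US=1 PS=0]
  ⇒ fault: PAGE_NOT_PRESENT  — 1 lookups

Access #0 fault: NONE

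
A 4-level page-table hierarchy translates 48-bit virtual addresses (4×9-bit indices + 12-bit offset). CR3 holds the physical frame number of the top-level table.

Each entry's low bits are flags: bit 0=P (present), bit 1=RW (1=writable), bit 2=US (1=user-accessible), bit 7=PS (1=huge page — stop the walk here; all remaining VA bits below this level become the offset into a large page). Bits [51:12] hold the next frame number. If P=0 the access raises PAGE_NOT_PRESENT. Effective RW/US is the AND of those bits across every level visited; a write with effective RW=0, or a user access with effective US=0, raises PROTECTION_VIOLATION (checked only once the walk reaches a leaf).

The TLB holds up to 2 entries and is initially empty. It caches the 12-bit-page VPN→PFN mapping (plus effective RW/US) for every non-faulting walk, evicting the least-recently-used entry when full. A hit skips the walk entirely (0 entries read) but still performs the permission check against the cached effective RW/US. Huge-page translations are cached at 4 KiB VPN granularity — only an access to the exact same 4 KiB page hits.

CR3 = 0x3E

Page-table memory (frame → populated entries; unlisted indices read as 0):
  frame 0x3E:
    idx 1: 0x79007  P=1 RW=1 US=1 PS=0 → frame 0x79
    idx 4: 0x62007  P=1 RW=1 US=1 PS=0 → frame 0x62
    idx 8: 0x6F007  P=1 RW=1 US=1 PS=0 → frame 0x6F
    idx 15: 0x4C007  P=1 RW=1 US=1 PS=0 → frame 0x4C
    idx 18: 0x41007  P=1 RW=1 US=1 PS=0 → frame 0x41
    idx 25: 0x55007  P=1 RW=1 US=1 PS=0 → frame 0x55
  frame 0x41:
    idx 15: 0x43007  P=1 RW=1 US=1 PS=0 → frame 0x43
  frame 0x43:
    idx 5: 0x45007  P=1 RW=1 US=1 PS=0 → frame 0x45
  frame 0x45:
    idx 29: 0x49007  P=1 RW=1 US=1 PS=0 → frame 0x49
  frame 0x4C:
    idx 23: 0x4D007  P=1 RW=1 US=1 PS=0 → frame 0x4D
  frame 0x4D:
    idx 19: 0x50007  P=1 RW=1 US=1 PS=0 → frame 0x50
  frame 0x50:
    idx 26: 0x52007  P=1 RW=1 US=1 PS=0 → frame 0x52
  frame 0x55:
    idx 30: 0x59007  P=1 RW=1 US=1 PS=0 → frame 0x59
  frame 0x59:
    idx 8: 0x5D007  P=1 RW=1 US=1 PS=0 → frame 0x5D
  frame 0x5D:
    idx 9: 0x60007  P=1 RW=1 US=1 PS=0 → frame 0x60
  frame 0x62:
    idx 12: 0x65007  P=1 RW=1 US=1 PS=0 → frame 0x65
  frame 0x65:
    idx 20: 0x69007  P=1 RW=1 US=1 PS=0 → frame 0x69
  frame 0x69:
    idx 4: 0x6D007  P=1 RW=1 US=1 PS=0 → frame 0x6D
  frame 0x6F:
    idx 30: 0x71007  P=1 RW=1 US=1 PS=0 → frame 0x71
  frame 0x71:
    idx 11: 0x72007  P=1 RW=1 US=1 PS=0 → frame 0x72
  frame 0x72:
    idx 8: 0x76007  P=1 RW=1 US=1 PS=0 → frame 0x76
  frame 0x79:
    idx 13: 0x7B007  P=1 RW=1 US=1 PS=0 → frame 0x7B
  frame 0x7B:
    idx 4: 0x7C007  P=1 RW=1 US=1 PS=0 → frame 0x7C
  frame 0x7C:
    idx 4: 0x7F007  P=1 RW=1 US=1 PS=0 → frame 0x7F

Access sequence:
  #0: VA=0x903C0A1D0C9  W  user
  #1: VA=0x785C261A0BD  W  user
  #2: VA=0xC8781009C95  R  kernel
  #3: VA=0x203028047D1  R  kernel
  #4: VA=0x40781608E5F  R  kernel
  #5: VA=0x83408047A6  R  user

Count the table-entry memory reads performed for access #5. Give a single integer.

Trace:
#0 VA=0x903C0A1D0C9 (w,user):
  L0: frame=0x3E idx=18 entry=0x41007 [P=1 RW=1 US=1 PS=0]
  L1: frame=0x41 idx=15 entry=0x43007 [P=1 RW=1 US=1 PS=0]
  L2: frame=0x43 idx=5 entry=0x45007 [P=1 RW=1 US=1 PS=0]
  L3: frame=0x45 idx=29 entry=0x49007 [P=1 RW=1 US=1 PS=0]
  → PA=0x490C9  (4 entries read)
#1 VA=0x785C261A0BD (w,user):
  L0: frame=0x3E idx=15 entry=0x4C007 [P=1 RW=1 US=1 PS=0]
  L1: frame=0x4C idx=23 entry=0x4D007 [P=1 RW=1 US=1 PS=0]
  L2: frame=0x4D idx=19 entry=0x50007 [P=1 RW=1 US=1 PS=0]
  L3: frame=0x50 idx=26 entry=0x52007 [P=1 RW=1 US=1 PS=0]
  → PA=0x520BD  (4 entries read)
#2 VA=0xC8781009C95 (r,kernel):
  L0: frame=0x3E idx=25 entry=0x55007 [P=1 RW=1 US=1 PS=0]
  L1: frame=0x55 idx=30 entry=0x59007 [P=1 RW=1 US=1 PS=0]
  L2: frame=0x59 idx=8 entry=0x5D007 [P=1 RW=1 US=1 PS=0]
  L3: frame=0x5D idx=9 entry=0x60007 [P=1 RW=1 US=1 PS=0]
  → PA=0x60C95  (4 entries read)
#3 VA=0x203028047D1 (r,kernel):
  L0: frame=0x3E idx=4 entry=0x62007 [P=1 RW=1 US=1 PS=0]
  L1: frame=0x62 idx=12 entry=0x65007 [P=1 RW=1 US=1 PS=0]
  L2: frame=0x65 idx=20 entry=0x69007 [P=1 RW=1 US=1 PS=0]
  L3: frame=0x69 idx=4 entry=0x6D007 [P=1 RW=1 US=1 PS=0]
  → PA=0x6D7D1  (4 entries read)
#4 VA=0x40781608E5F (r,kernel):
  L0: frame=0x3E idx=8 entry=0x6F007 [P=1 RW=1 US=1 PS=0]
  L1: frame=0x6F idx=30 entry=0x71007 [P=1 RW=1 US=1 PS=0]
  L2: frame=0x71 idx=11 entry=0x72007 [P=1 RW=1 US=1 PS=0]
  L3: frame=0x72 idx=8 entry=0x76007 [P=1 RW=1 US=1 PS=0]
  → PA=0x76E5F  (4 entries read)
#5 VA=0x83408047A6 (r,user):
  L0: frame=0x3E idx=1 entry=0x79007 [P=1 RW=1 US=1 PS=0]
  L1: frame=0x79 idx=13 entry=0x7B007 [P=1 RW=1 US=1 PS=0]
  L2: frame=0x7B idx=4 entry=0x7C007 [P=1 RW=1 US=1 PS=0]
  L3: frame=0x7C idx=4 entry=0x7F007 [P=1 RW=1 US=1 PS=0]
  → PA=0x7F7A6  (4 entries read)

Entries read for #5: 4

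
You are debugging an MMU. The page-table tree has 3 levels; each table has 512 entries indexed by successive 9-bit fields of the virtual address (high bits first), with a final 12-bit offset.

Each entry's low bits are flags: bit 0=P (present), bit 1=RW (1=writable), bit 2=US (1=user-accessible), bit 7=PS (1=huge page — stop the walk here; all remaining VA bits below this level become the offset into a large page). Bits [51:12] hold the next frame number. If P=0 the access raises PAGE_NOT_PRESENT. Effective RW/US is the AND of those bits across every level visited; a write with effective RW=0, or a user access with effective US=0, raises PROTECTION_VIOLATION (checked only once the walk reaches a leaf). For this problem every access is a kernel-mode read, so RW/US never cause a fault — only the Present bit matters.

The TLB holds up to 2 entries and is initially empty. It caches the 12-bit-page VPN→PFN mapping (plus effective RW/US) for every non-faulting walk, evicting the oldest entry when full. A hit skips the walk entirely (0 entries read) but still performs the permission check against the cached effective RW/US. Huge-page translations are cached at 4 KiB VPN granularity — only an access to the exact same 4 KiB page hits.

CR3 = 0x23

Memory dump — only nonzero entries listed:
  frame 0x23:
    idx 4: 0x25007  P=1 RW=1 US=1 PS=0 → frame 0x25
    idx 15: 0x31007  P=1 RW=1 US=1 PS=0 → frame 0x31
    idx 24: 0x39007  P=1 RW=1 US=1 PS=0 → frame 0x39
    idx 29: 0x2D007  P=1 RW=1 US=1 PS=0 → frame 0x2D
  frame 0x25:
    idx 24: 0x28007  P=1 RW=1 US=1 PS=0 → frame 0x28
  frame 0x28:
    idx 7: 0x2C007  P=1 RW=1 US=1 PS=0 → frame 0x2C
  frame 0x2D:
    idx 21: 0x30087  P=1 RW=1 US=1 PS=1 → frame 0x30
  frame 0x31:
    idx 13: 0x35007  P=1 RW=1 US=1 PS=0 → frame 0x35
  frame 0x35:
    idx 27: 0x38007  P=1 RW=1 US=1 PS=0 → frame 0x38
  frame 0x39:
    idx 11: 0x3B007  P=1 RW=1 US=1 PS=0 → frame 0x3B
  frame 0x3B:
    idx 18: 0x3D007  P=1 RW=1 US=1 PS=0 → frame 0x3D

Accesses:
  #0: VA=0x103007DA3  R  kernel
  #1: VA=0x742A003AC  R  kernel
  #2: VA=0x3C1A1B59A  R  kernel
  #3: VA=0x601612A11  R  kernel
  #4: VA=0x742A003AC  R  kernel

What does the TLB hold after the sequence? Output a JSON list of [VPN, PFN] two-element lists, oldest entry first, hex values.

Walk each access:
#0 VA=0x103007DA3 (r,kernel):
  L0 @0x23[4] → 0x25007  P=1,RW=1,US=1,PS=0
  L1 @0x25[24] → 0x28007  P=1,RW=1,US=1,PS=0
  L2 @0x28[7] → 0x2C007  P=1,RW=1,US=1,PS=0
  ⇒ phys 0x2CDA3  [3 reads]
#1 VA=0x742A003AC (r,kernel):
  L0 @0x23[29] → 0x2D007  P=1,RW=1,US=1,PS=0
  L1 @0x2D[21] → 0x30087  P=1,RW=1,US=1,PS=1
  ⇒ phys 0x303AC (huge @L1)  [2 reads]
#2 VA=0x3C1A1B59A (r,kernel):
  L0 @0x23[15] → 0x31007  P=1,RW=1,US=1,PS=0
  L1 @0x31[13] → 0x35007  P=1,RW=1,US=1,PS=0
  L2 @0x35[27] → 0x38007  P=1,RW=1,US=1,PS=0
  ⇒ phys 0x3859A  [3 reads]
#3 VA=0x601612A11 (r,kernel):
  L0 @0x23[24] → 0x39007  P=1,RW=1,US=1,PS=0
  L1 @0x39[11] → 0x3B007  P=1,RW=1,US=1,PS=0
  L2 @0x3B[18] → 0x3D007  P=1,RW=1,US=1,PS=0
  ⇒ phys 0x3DA11  [3 reads]
#4 VA=0x742A003AC (r,kernel):
  L0 @0x23[29] → 0x2D007  P=1,RW=1,US=1,PS=0
  L1 @0x2D[21] → 0x30087  P=1,RW=1,US=1,PS=1
  ⇒ phys 0x303AC (huge @L1)  [2 reads]

TLB: [["0x601612", "0x3D"], ["0x742A00", "0x30"]]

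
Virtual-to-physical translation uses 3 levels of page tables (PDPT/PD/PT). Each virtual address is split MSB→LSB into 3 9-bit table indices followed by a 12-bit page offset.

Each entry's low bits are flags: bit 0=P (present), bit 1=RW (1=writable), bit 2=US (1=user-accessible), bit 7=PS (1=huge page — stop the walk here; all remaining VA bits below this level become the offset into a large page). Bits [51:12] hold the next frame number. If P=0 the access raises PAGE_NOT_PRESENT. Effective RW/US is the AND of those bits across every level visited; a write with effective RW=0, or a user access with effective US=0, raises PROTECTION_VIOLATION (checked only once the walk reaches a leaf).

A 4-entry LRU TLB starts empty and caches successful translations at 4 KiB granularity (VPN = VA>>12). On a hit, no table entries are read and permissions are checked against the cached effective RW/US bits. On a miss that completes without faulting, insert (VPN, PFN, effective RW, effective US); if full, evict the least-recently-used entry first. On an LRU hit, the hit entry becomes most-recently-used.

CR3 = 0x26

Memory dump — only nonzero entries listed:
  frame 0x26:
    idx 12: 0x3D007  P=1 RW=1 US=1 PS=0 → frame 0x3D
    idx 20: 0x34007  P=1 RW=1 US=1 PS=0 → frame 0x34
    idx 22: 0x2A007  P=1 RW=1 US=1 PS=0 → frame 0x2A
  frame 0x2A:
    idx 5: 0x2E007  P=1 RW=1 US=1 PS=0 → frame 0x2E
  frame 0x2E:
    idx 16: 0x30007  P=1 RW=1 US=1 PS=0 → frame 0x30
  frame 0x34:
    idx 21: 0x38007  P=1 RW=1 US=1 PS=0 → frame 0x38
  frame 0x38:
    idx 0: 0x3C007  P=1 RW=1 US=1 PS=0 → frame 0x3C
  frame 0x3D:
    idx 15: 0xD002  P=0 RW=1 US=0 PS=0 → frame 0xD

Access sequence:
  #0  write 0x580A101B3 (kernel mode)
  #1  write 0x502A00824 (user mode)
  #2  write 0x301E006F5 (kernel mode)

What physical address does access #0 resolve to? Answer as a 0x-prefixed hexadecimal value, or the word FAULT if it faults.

Per-access translation:
#0 VA=0x580A101B3 (w,kernel):
  lvl0: tbl 0x26, slot 22 ⇒ 0x2A007 (P1/RW1/US1/PS0)
  lvl1: tbl 0x2A, slot 5 ⇒ 0x2E007 (P1/RW1/US1/PS0)
  lvl2: tbl 0x2E, slot 16 ⇒ 0x30007 (P1/RW1/US1/PS0)
  → PA=0x301B3  (3 entries read)
#1 VA=0x502A00824 (w,user):
  lvl0: tbl 0x26, slot 20 ⇒ 0x34007 (P1/RW1/US1/PS0)
  lvl1: tbl 0x34, slot 21 ⇒ 0x38007 (P1/RW1/US1/PS0)
  lvl2: tbl 0x38, slot 0 ⇒ 0x3C007 (P1/RW1/US1/PS0)
  → PA=0x3C824  (3 entries read)
#2 VA=0x301E006F5 (w,kernel):
  lvl0: tbl 0x26, slot 12 ⇒ 0x3D007 (P1/RW1/US1/PS0)
  lvl1: tbl 0x3D, slot 15 ⇒ 0xD002 (P0/RW1/US0/PS0)
  → PAGE_NOT_PRESENT  (2 entries read)

Access #0 PA: 0x301B3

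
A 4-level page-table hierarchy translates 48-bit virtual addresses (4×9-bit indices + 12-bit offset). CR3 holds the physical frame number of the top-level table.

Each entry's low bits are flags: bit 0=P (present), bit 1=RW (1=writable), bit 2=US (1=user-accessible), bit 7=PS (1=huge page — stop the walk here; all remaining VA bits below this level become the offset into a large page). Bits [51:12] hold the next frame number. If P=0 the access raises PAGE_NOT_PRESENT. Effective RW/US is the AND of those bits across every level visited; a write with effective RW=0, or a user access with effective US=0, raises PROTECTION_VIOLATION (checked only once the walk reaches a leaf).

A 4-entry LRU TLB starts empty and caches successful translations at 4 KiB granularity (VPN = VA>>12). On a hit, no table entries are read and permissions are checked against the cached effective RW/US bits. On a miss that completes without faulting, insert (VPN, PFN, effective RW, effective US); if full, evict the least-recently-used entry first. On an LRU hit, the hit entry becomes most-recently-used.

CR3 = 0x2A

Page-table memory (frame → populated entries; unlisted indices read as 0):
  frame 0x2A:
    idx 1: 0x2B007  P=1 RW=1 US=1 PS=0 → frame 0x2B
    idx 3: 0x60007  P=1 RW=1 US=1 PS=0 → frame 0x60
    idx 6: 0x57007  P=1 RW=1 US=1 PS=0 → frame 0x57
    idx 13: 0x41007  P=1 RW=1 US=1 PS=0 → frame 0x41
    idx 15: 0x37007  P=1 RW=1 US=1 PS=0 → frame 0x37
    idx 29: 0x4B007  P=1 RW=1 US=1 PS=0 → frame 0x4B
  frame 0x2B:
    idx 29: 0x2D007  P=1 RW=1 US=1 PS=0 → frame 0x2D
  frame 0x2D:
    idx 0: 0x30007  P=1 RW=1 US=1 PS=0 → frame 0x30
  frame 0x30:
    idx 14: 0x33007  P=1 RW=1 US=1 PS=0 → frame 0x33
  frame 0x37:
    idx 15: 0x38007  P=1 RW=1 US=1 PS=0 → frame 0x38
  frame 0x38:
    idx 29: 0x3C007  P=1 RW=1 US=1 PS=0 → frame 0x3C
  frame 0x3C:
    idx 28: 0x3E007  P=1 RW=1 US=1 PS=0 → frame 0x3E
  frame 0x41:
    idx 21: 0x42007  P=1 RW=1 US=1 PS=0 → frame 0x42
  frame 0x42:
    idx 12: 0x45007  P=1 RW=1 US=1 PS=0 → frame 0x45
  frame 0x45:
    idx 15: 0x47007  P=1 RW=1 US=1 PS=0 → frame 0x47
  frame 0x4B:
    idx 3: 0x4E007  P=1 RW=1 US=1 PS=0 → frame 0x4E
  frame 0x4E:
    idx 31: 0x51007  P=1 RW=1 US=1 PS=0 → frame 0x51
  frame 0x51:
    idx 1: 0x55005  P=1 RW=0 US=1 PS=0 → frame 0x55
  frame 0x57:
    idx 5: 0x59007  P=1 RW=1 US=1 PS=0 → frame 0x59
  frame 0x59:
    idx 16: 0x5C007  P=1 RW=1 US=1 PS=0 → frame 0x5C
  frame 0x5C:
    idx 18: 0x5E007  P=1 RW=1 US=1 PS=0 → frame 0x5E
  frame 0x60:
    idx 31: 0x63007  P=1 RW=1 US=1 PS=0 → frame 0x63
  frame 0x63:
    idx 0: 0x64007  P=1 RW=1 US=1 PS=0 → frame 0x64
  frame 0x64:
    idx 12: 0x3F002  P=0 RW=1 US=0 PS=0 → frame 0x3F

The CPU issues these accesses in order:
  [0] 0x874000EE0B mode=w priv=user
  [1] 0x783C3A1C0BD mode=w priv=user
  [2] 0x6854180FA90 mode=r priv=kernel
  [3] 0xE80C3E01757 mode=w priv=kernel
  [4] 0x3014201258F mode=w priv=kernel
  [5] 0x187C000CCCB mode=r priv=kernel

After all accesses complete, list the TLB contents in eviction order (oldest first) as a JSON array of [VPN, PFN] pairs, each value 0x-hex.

Per-access translation:
#0 VA=0x874000EE0B (w,user):
  L0 @0x2A[1] → 0x2B007  P=1,RW=1,US=1,PS=0
  L1 @0x2B[29] → 0x2D007  P=1,RW=1,US=1,PS=0
  L2 @0x2D[0] → 0x30007  P=1,RW=1,US=1,PS=0
  L3 @0x30[14] → 0x33007  P=1,RW=1,US=1,PS=0
  ⇒ phys 0x33E0B  [4 reads]
#1 VA=0x783C3A1C0BD (w,user):
  L0 @0x2A[15] → 0x37007  P=1,RW=1,US=1,PS=0
  L1 @0x37[15] → 0x38007  P=1,RW=1,US=1,PS=0
  L2 @0x38[29] → 0x3C007  P=1,RW=1,US=1,PS=0
  L3 @0x3C[28] → 0x3E007  P=1,RW=1,US=1,PS=0
  ⇒ phys 0x3E0BD  [4 reads]
#2 VA=0x6854180FA90 (r,kernel):
  L0 @0x2A[13] → 0x41007  P=1,RW=1,US=1,PS=0
  L1 @0x41[21] → 0x42007  P=1,RW=1,US=1,PS=0
  L2 @0x42[12] → 0x45007  P=1,RW=1,US=1,PS=0
  L3 @0x45[15] → 0x47007  P=1,RW=1,US=1,PS=0
  ⇒ phys 0x47A90  [4 reads]
#3 VA=0xE80C3E01757 (w,kernel):
  L0 @0x2A[29] → 0x4B007  P=1,RW=1,US=1,PS=0
  L1 @0x4B[3] → 0x4E007  P=1,RW=1,US=1,PS=0
  L2 @0x4E[31] → 0x51007  P=1,RW=1,US=1,PS=0
  L3 @0x51[1] → 0x55005  P=1,RW=0,US=1,PS=0
  → PROTECTION_VIOLATION  (4 entries read)
#4 VA=0x3014201258F (w,kernel):
  L0 @0x2A[6] → 0x57007  P=1,RW=1,US=1,PS=0
  L1 @0x57[5] → 0x59007  P=1,RW=1,US=1,PS=0
  L2 @0x59[16] → 0x5C007  P=1,RW=1,US=1,PS=0
  L3 @0x5C[18] → 0x5E007  P=1,RW=1,US=1,PS=0
  ⇒ phys 0x5E58F  [4 reads]
#5 VA=0x187C000CCCB (r,kernel):
  L0 @0x2A[3] → 0x60007  P=1,RW=1,US=1,PS=0
  L1 @0x60[31] → 0x63007  P=1,RW=1,US=1,PS=0
  L2 @0x63[0] → 0x64007  P=1,RW=1,US=1,PS=0
  L3 @0x64[12] → 0x3F002  P=0,RW=1,US=0,PS=0
  → PAGE_NOT_PRESENT  (4 entries read)

TLB: [["0x874000E", "0x33"], ["0x783C3A1C", "0x3E"], ["0x6854180F", "0x47"], ["0x30142012", "0x5E"]]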